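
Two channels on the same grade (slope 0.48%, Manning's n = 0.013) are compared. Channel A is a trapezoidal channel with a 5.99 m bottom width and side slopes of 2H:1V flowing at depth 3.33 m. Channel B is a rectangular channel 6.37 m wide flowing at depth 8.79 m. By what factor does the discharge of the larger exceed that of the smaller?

1.47

Channel A: With bottom width b = 5.99 m and side slope z = 2: A = (b + zy)y = (5.99 + 2×3.33)×3.33 = 42.12 m²; P = b + 2y√(1+z²) = 5.99 + 2×3.33×2.236 = 20.88 m. Hydraulic radius R = A/P = 42.12/20.88 = 2.017 m. Q_A = (1/0.013)·42.12·2.017^(2/3)·√0.0048 = 358.4 m³/s.
Channel B: Flow area A = b·y = 6.37 × 8.79 = 55.99 m². Wetted perimeter P = b + 2y = 6.37 + 2×8.79 = 23.95 m. Hydraulic radius R = A/P = 55.99/23.95 = 2.338 m. Q_B = (1/0.013)·55.99·2.338^(2/3)·√0.0048 = 525.6 m³/s.
The larger discharge is 525.6 m³/s and the smaller is 358.4 m³/s; the ratio is 1.47.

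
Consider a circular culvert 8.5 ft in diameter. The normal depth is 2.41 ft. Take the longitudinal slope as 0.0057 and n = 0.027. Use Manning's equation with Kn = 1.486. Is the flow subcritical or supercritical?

subcritical

For a circular section of diameter D = 8.5 ft at depth y = 2.41 ft, the central angle is θ = 2 arccos(1 − 2y/D) = 2.246 rad. Then A = (D²/8)(θ − sin θ) = 13.24 ft² and P = Dθ/2 = 9.546 ft.
Hydraulic radius R = A/P = 13.24/9.546 = 1.387 ft.
V = (1.486/n) R^(2/3) √S = (1.486/0.027) × 1.387^(2/3) × √0.0057 = 5.167 ft/s. Hydraulic depth D_h = A/T = 13.24/7.662 = 1.727 ft.
Froude number Fr = V/√(g·D_h) = 5.167/√(32.2×1.727) = 0.693, which is less than 1, so the flow is subcritical.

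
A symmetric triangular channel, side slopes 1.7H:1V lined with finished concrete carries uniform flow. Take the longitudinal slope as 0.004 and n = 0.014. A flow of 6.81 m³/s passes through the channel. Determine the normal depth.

Manning's equation rearranged: A R^(2/3) = nQ / (1·√S) = 0.014 × 6.81 / (√0.004) = 1.507.
Trying y = 1.32 m: A R^(2/3) = 2.034 — over.
Trying y = 1.05 m: A R^(2/3) = 1.105 — short.
Trying y = 1.18 m: A R^(2/3) = 1.508 — ≈ 1.507.

y_n = 1.18 m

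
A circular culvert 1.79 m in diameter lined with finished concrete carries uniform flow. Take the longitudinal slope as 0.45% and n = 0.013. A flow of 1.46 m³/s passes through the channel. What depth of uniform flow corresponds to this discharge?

Manning's equation rearranged: A R^(2/3) = nQ / (1·√S) = 0.013 × 1.46 / (√0.0045) = 0.2829.
Trying y = 0.676 m: A R^(2/3) = 0.4463 — over.
Trying y = 0.399 m: A R^(2/3) = 0.1604 — short.
Trying y = 0.532 m: A R^(2/3) = 0.2831 — close enough.

y_n = 0.532 m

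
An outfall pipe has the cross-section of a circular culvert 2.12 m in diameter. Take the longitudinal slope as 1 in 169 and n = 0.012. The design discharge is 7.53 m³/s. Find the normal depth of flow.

y_n = 1.07 m

Manning's equation rearranged: A R^(2/3) = nQ / (1·√S) = 0.012 × 7.53 / (√0.005917) = 1.175.
Try y = 0.765 m: A R^(2/3) = 0.6437 — too small.
Try y = 1.3 m: A R^(2/3) = 1.605 — too large.
Try y = 1.07 m: A R^(2/3) = 1.174 — close enough.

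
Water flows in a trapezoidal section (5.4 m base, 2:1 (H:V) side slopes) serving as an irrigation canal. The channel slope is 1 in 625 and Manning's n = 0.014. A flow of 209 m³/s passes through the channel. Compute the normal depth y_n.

Manning's equation rearranged: A R^(2/3) = nQ / (1·√S) = 0.014 × 209 / (√0.0016) = 73.15.
Trying y = 4.01 m: A R^(2/3) = 93.94 — high.
Trying y = 3.57 m: A R^(2/3) = 73.31 — close enough.

y_n = 3.57 m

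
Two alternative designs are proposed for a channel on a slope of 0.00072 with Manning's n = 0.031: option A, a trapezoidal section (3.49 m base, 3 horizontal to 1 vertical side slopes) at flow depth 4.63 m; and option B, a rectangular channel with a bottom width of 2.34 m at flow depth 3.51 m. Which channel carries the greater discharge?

channel A

Channel A: With bottom width b = 3.49 m and side slope z = 3: A = (b + zy)y = (3.49 + 3×4.63)×4.63 = 80.47 m²; P = b + 2y√(1+z²) = 3.49 + 2×4.63×3.162 = 32.77 m. Hydraulic radius R = A/P = 80.47/32.77 = 2.455 m. Q_A = (1/0.031)·80.47·2.455^(2/3)·√0.00072 = 126.8 m³/s.
Channel B: Flow area A = b·y = 2.34 × 3.51 = 8.213 m². Wetted perimeter P = b + 2y = 2.34 + 2×3.51 = 9.36 m. Hydraulic radius R = A/P = 8.213/9.36 = 0.8775 m. Q_B = (1/0.031)·8.213·0.8775^(2/3)·√0.00072 = 6.516 m³/s.
Q_A = 126.8 m³/s vs Q_B = 6.516 m³/s, so channel A carries more.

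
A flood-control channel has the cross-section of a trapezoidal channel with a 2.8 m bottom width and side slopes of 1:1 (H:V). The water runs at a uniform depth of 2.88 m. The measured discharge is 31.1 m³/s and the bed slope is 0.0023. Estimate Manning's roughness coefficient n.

With bottom width b = 2.8 m and side slope z = 1: A = (b + zy)y = (2.8 + 1×2.88)×2.88 = 16.36 m²; P = b + 2y√(1+z²) = 2.8 + 2×2.88×1.414 = 10.95 m.
Hydraulic radius R = A/P = 16.36/10.95 = 1.494 m.
Rearranging Manning's equation: n = (1/Q) A R^(2/3) S^(1/2) = (1/31.1) × 16.36 × 1.494^(2/3) × √0.0023 = 0.033.

n = 0.033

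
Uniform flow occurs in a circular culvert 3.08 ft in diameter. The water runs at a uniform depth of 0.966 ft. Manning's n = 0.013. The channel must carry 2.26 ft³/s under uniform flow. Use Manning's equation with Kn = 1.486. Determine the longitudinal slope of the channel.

For a circular section of diameter D = 3.08 ft at depth y = 0.966 ft, the central angle is θ = 2 arccos(1 − 2y/D) = 2.378 rad. Then A = (D²/8)(θ − sin θ) = 1.999 ft² and P = Dθ/2 = 3.662 ft.
Hydraulic radius R = A/P = 1.999/3.662 = 0.546 ft.
From Manning's equation, S = [nQ / (1.486 A R^(2/3))]² = [0.013 × 2.26 / (1.486 × 1.999 × 0.546^(2/3))]² = 0.000219.

S = 0.000219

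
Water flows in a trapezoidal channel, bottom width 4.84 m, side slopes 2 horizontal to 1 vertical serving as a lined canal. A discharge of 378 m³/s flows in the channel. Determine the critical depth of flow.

At critical depth, Q² T / (g A³) = 1, i.e. A³/T = Q²/g = 378²/9.81 = 14570.
Try y = 6.04 m: A³/T = 36810 — high.
Try y = 3.49 m: A³/T = 3734 — low.
Try y = 4.86 m: A³/T = 14590 — ≈ 14570.

y_c = 4.86 m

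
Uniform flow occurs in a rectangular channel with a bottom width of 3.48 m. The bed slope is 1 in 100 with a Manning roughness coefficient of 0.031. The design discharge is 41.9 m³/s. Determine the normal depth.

Manning's equation rearranged: A R^(2/3) = nQ / (1·√S) = 0.031 × 41.9 / (√0.01) = 12.99.
Try y = 2.44 m: A R^(2/3) = 8.58 — too small.
Try y = 4.3 m: A R^(2/3) = 17.26 — too large.
Try y = 3.4 m: A R^(2/3) = 12.99 — ≈ 12.99.

y_n = 3.4 m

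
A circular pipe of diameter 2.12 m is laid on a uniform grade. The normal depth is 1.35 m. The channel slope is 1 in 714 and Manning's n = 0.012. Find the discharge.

Q = 5.29 m³/s

For a circular section of diameter D = 2.12 m at depth y = 1.35 m, the central angle is θ = 2 arccos(1 − 2y/D) = 3.696 rad. Then A = (D²/8)(θ − sin θ) = 2.372 m² and P = Dθ/2 = 3.918 m.
Hydraulic radius R = A/P = 2.372/3.918 = 0.6055 m.
Manning's equation: Q = (1/n) A R^(2/3) S^(1/2) = (1/0.012) × 2.372 × 0.6055^(2/3) × 0.001401^(1/2) = 5.29 m³/s.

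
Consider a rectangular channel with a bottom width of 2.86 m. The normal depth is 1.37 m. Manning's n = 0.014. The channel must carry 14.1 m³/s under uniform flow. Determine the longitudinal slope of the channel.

S = 0.00409

Flow area A = b·y = 2.86 × 1.37 = 3.918 m². Wetted perimeter P = b + 2y = 2.86 + 2×1.37 = 5.6 m.
Hydraulic radius R = A/P = 3.918/5.6 = 0.6997 m.
From Manning's equation, S = [nQ / (1 A R^(2/3))]² = [0.014 × 14.1 / (1 × 3.918 × 0.6997^(2/3))]² = 0.00409.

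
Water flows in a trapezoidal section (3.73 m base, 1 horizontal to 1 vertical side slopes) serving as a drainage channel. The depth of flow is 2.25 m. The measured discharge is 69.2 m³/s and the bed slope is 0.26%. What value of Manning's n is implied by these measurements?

n = 0.012

With bottom width b = 3.73 m and side slope z = 1: A = (b + zy)y = (3.73 + 1×2.25)×2.25 = 13.46 m²; P = b + 2y√(1+z²) = 3.73 + 2×2.25×1.414 = 10.09 m.
Hydraulic radius R = A/P = 13.46/10.09 = 1.333 m.
Rearranging Manning's equation: n = (1/Q) A R^(2/3) S^(1/2) = (1/69.2) × 13.46 × 1.333^(2/3) × √0.0026 = 0.012.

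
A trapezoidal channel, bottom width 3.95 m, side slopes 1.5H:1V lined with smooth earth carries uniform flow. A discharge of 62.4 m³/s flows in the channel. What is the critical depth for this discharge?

y_c = 2.22 m

At critical depth, Q² T / (g A³) = 1, i.e. A³/T = Q²/g = 62.4²/9.81 = 396.9.
Try y = 1.74 m: A³/T = 162.2 — short.
Try y = 2.56 m: A³/T = 682 — over.
Try y = 2.22 m: A³/T = 397.9 — ≈ 396.9.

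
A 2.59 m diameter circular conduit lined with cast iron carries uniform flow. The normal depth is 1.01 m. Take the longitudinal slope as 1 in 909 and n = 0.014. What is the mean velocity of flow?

V = 1.58 m/s

For a circular section of diameter D = 2.59 m at depth y = 1.01 m, the central angle is θ = 2 arccos(1 − 2y/D) = 2.698 rad. Then A = (D²/8)(θ − sin θ) = 1.902 m² and P = Dθ/2 = 3.494 m.
Hydraulic radius R = A/P = 1.902/3.494 = 0.5444 m.
From Manning's equation, V = (1/n) R^(2/3) S^(1/2) = (1/0.014) × 0.5444^(2/3) × 0.0011^(1/2) = 1.58 m/s.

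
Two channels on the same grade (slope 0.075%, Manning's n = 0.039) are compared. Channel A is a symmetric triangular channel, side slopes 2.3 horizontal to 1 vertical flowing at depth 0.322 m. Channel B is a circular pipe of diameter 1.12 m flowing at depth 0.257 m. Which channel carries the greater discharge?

channel A

Channel A: For a triangular section with side slope z = 2.3: A = zy² = 2.3×0.322² = 0.2385 m²; P = 2y√(1+z²) = 2×0.322×2.508 = 1.615 m. Hydraulic radius R = A/P = 0.2385/1.615 = 0.1476 m. Q_A = (1/0.039)·0.2385·0.1476^(2/3)·√0.00075 = 0.04678 m³/s.
Channel B: For a circular section of diameter D = 1.12 m at depth y = 0.257 m, the central angle is θ = 2 arccos(1 − 2y/D) = 1.998 rad. Then A = (D²/8)(θ − sin θ) = 0.1706 m² and P = Dθ/2 = 1.119 m. Hydraulic radius R = A/P = 0.1706/1.119 = 0.1525 m. Q_B = (1/0.039)·0.1706·0.1525^(2/3)·√0.00075 = 0.03419 m³/s.
Q_A = 0.04678 m³/s vs Q_B = 0.03419 m³/s, so channel A carries more.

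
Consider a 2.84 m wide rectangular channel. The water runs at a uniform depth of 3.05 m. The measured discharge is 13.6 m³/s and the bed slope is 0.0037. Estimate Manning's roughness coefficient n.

Flow area A = b·y = 2.84 × 3.05 = 8.662 m². Wetted perimeter P = b + 2y = 2.84 + 2×3.05 = 8.94 m.
Hydraulic radius R = A/P = 8.662/8.94 = 0.9689 m.
Rearranging Manning's equation: n = (1/Q) A R^(2/3) S^(1/2) = (1/13.6) × 8.662 × 0.9689^(2/3) × √0.0037 = 0.0379.

n = 0.0379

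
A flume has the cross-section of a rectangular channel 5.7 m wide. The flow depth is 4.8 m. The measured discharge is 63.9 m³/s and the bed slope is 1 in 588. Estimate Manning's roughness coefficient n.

n = 0.026

Flow area A = b·y = 5.7 × 4.8 = 27.36 m². Wetted perimeter P = b + 2y = 5.7 + 2×4.8 = 15.3 m.
Hydraulic radius R = A/P = 27.36/15.3 = 1.788 m.
Rearranging Manning's equation: n = (1/Q) A R^(2/3) S^(1/2) = (1/63.9) × 27.36 × 1.788^(2/3) × √0.001701 = 0.026.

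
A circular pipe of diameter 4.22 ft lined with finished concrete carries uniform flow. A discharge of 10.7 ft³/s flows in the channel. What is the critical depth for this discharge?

At critical depth, Q² T / (g A³) = 1, i.e. A³/T = Q²/g = 10.7²/32.2 = 3.556.
Try y = 0.691 ft: A³/T = 1.067 — low.
Try y = 1.18 ft: A³/T = 8.649 — high.
Try y = 0.939 ft: A³/T = 3.551 — close enough.

y_c = 0.939 ft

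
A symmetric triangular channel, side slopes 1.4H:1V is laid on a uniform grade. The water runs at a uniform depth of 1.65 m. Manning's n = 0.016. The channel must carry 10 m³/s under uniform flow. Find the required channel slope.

For a triangular section with side slope z = 1.4: A = zy² = 1.4×1.65² = 3.811 m²; P = 2y√(1+z²) = 2×1.65×1.72 = 5.678 m.
Hydraulic radius R = A/P = 3.811/5.678 = 0.6713 m.
From Manning's equation, S = [nQ / (1 A R^(2/3))]² = [0.016 × 10 / (1 × 3.811 × 0.6713^(2/3))]² = 0.003.

S = 0.003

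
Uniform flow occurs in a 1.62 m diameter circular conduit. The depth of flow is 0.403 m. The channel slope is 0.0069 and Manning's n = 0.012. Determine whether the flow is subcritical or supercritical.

For a circular section of diameter D = 1.62 m at depth y = 0.403 m, the central angle is θ = 2 arccos(1 − 2y/D) = 2.089 rad. Then A = (D²/8)(θ − sin θ) = 0.4002 m² and P = Dθ/2 = 1.692 m.
Hydraulic radius R = A/P = 0.4002/1.692 = 0.2365 m.
V = (1/n) R^(2/3) √S = (1/0.012) × 0.2365^(2/3) × √0.0069 = 2.647 m/s. Hydraulic depth D_h = A/T = 0.4002/1.401 = 0.2857 m.
Froude number Fr = V/√(g·D_h) = 2.647/√(9.81×0.2857) = 1.58, which is greater than 1, so the flow is supercritical.

supercritical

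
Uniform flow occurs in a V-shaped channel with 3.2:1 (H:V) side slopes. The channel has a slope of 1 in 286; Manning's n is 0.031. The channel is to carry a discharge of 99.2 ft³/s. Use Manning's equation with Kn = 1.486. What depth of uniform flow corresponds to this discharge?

Manning's equation rearranged: A R^(2/3) = nQ / (1.486·√S) = 0.031 × 99.2 / (1.486 × √0.003497) = 35.
At y = 3.26 ft: A R^(2/3) = 45.66 — too large.
At y = 2.05 ft: A R^(2/3) = 13.25 — too small.
At y = 2.95 ft: A R^(2/3) = 34.98 — ≈ 35.

y_n = 2.95 ft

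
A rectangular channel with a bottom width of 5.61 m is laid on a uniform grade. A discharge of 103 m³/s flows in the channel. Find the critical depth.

For a rectangular channel, critical depth y_c = (q²/g)^(1/3) where q = Q/b = 103/5.61 = 18.36 m²/s.
So y_c = (18.36²/9.81)^(1/3) = 3.25 m.

y_c = 3.25 m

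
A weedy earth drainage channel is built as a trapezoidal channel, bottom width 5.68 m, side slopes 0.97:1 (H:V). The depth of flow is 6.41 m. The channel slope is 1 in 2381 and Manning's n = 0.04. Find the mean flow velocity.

With bottom width b = 5.68 m and side slope z = 0.97: A = (b + zy)y = (5.68 + 0.97×6.41)×6.41 = 76.26 m²; P = b + 2y√(1+z²) = 5.68 + 2×6.41×1.393 = 23.54 m.
Hydraulic radius R = A/P = 76.26/23.54 = 3.24 m.
From Manning's equation, V = (1/n) R^(2/3) S^(1/2) = (1/0.04) × 3.24^(2/3) × 0.00042^(1/2) = 1.12 m/s.

V = 1.12 m/s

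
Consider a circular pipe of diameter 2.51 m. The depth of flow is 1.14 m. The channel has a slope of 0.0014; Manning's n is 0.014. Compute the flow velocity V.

For a circular section of diameter D = 2.51 m at depth y = 1.14 m, the central angle is θ = 2 arccos(1 − 2y/D) = 2.958 rad. Then A = (D²/8)(θ − sin θ) = 2.186 m² and P = Dθ/2 = 3.712 m.
Hydraulic radius R = A/P = 2.186/3.712 = 0.5888 m.
From Manning's equation, V = (1/n) R^(2/3) S^(1/2) = (1/0.014) × 0.5888^(2/3) × 0.0014^(1/2) = 1.88 m/s.

V = 1.88 m/s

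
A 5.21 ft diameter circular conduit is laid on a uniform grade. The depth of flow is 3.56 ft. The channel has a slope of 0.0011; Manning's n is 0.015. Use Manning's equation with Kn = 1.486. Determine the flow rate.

Q = 67.7 ft³/s

For a circular section of diameter D = 5.21 ft at depth y = 3.56 ft, the central angle is θ = 2 arccos(1 − 2y/D) = 3.892 rad. Then A = (D²/8)(θ − sin θ) = 15.52 ft² and P = Dθ/2 = 10.14 ft.
Hydraulic radius R = A/P = 15.52/10.14 = 1.531 ft.
Manning's equation: Q = (1.486/n) A R^(2/3) S^(1/2) = (1.486/0.015) × 15.52 × 1.531^(2/3) × 0.0011^(1/2) = 67.7 ft³/s.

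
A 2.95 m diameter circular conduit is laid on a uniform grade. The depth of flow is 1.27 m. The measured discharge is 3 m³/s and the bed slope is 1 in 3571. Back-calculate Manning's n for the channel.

n = 0.012

For a circular section of diameter D = 2.95 m at depth y = 1.27 m, the central angle is θ = 2 arccos(1 − 2y/D) = 2.863 rad. Then A = (D²/8)(θ − sin θ) = 2.815 m² and P = Dθ/2 = 4.223 m.
Hydraulic radius R = A/P = 2.815/4.223 = 0.6666 m.
Rearranging Manning's equation: n = (1/Q) A R^(2/3) S^(1/2) = (1/3) × 2.815 × 0.6666^(2/3) × √0.00028 = 0.012.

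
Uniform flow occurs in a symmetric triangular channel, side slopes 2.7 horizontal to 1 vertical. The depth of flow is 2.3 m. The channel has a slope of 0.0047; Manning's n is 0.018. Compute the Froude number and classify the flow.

supercritical

For a triangular section with side slope z = 2.7: A = zy² = 2.7×2.3² = 14.28 m²; P = 2y√(1+z²) = 2×2.3×2.879 = 13.24 m.
Hydraulic radius R = A/P = 14.28/13.24 = 1.078 m.
V = (1/n) R^(2/3) √S = (1/0.018) × 1.078^(2/3) × √0.0047 = 4.005 m/s. Hydraulic depth D_h = A/T = 14.28/12.42 = 1.15 m.
Froude number Fr = V/√(g·D_h) = 4.005/√(9.81×1.15) = 1.19, which is greater than 1, so the flow is supercritical.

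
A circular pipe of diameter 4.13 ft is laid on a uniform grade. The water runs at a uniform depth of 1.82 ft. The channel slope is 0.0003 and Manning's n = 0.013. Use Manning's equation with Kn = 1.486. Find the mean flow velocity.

V = 1.91 ft/s

For a circular section of diameter D = 4.13 ft at depth y = 1.82 ft, the central angle is θ = 2 arccos(1 − 2y/D) = 2.904 rad. Then A = (D²/8)(θ − sin θ) = 5.689 ft² and P = Dθ/2 = 5.996 ft.
Hydraulic radius R = A/P = 5.689/5.996 = 0.9487 ft.
From Manning's equation, V = (1.486/n) R^(2/3) S^(1/2) = (1.486/0.013) × 0.9487^(2/3) × 0.0003^(1/2) = 1.91 ft/s.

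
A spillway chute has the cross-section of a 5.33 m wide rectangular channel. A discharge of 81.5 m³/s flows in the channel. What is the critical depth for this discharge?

For a rectangular channel, critical depth y_c = (q²/g)^(1/3) where q = Q/b = 81.5/5.33 = 15.29 m²/s.
So y_c = (15.29²/9.81)^(1/3) = 2.88 m.

y_c = 2.88 m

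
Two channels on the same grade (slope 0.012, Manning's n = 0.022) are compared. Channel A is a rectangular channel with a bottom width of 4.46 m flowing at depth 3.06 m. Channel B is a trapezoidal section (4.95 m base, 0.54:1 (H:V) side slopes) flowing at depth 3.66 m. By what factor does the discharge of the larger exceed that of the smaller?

Channel A: Flow area A = b·y = 4.46 × 3.06 = 13.65 m². Wetted perimeter P = b + 2y = 4.46 + 2×3.06 = 10.58 m. Hydraulic radius R = A/P = 13.65/10.58 = 1.29 m. Q_A = (1/0.022)·13.65·1.29^(2/3)·√0.012 = 80.53 m³/s.
Channel B: With bottom width b = 4.95 m and side slope z = 0.54: A = (b + zy)y = (4.95 + 0.54×3.66)×3.66 = 25.35 m²; P = b + 2y√(1+z²) = 4.95 + 2×3.66×1.136 = 13.27 m. Hydraulic radius R = A/P = 25.35/13.27 = 1.911 m. Q_B = (1/0.022)·25.35·1.911^(2/3)·√0.012 = 194.4 m³/s.
The larger discharge is 194.4 m³/s and the smaller is 80.53 m³/s; the ratio is 2.41.

2.41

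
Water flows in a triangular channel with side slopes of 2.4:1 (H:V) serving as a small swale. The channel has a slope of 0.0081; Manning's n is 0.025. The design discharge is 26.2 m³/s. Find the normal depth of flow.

Manning's equation rearranged: A R^(2/3) = nQ / (1·√S) = 0.025 × 26.2 / (√0.0081) = 7.278.
Trying y = 2.3 m: A R^(2/3) = 13.21 — over.
Trying y = 1.33 m: A R^(2/3) = 3.066 — short.
Trying y = 1.84 m: A R^(2/3) = 7.287 — close enough.

y_n = 1.84 m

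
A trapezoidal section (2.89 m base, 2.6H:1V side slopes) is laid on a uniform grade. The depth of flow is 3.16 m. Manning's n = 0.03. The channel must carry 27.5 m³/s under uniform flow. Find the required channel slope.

With bottom width b = 2.89 m and side slope z = 2.6: A = (b + zy)y = (2.89 + 2.6×3.16)×3.16 = 35.09 m²; P = b + 2y√(1+z²) = 2.89 + 2×3.16×2.786 = 20.5 m.
Hydraulic radius R = A/P = 35.09/20.5 = 1.712 m.
From Manning's equation, S = [nQ / (1 A R^(2/3))]² = [0.03 × 27.5 / (1 × 35.09 × 1.712^(2/3))]² = 0.00027.

S = 0.00027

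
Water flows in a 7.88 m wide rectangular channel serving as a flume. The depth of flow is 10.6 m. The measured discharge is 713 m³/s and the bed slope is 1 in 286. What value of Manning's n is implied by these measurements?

n = 0.014

Flow area A = b·y = 7.88 × 10.6 = 83.53 m². Wetted perimeter P = b + 2y = 7.88 + 2×10.6 = 29.08 m.
Hydraulic radius R = A/P = 83.53/29.08 = 2.872 m.
Rearranging Manning's equation: n = (1/Q) A R^(2/3) S^(1/2) = (1/713) × 83.53 × 2.872^(2/3) × √0.003497 = 0.014.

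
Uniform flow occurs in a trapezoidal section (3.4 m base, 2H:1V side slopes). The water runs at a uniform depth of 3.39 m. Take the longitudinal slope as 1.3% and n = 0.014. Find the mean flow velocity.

V = 12.3 m/s

With bottom width b = 3.4 m and side slope z = 2: A = (b + zy)y = (3.4 + 2×3.39)×3.39 = 34.51 m²; P = b + 2y√(1+z²) = 3.4 + 2×3.39×2.236 = 18.56 m.
Hydraulic radius R = A/P = 34.51/18.56 = 1.859 m.
From Manning's equation, V = (1/n) R^(2/3) S^(1/2) = (1/0.014) × 1.859^(2/3) × 0.013^(1/2) = 12.3 m/s.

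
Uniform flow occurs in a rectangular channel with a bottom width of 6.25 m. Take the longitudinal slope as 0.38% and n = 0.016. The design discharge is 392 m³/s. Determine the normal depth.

Manning's equation rearranged: A R^(2/3) = nQ / (1·√S) = 0.016 × 392 / (√0.0038) = 101.7.
Trying y = 11.7 m: A R^(2/3) = 133.5 — over.
Trying y = 9.25 m: A R^(2/3) = 101.8 — matches.

y_n = 9.25 m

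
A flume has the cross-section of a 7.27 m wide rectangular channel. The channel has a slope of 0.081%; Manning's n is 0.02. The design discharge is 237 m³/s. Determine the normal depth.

y_n = 11.6 m

Manning's equation rearranged: A R^(2/3) = nQ / (1·√S) = 0.02 × 237 / (√0.00081) = 166.5.
Trying y = 13.8 m: A R^(2/3) = 202.9 — high.
Trying y = 9.13 m: A R^(2/3) = 125.5 — low.
Trying y = 11.6 m: A R^(2/3) = 166.2 — ≈ 166.5.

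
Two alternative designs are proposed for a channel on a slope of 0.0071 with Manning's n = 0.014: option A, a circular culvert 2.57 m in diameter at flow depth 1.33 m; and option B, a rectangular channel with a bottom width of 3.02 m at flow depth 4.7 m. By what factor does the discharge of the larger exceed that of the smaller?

Channel A: For a circular section of diameter D = 2.57 m at depth y = 1.33 m, the central angle is θ = 2 arccos(1 − 2y/D) = 3.212 rad. Then A = (D²/8)(θ − sin θ) = 2.709 m² and P = Dθ/2 = 4.127 m. Hydraulic radius R = A/P = 2.709/4.127 = 0.6565 m. Q_A = (1/0.014)·2.709·0.6565^(2/3)·√0.0071 = 12.32 m³/s.
Channel B: Flow area A = b·y = 3.02 × 4.7 = 14.19 m². Wetted perimeter P = b + 2y = 3.02 + 2×4.7 = 12.42 m. Hydraulic radius R = A/P = 14.19/12.42 = 1.143 m. Q_B = (1/0.014)·14.19·1.143^(2/3)·√0.0071 = 93.38 m³/s.
The larger discharge is 93.38 m³/s and the smaller is 12.32 m³/s; the ratio is 7.58.

7.58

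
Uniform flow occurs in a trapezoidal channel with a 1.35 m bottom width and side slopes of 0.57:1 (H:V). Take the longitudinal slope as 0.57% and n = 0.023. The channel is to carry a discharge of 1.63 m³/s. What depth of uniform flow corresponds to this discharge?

y_n = 0.58 m

Manning's equation rearranged: A R^(2/3) = nQ / (1·√S) = 0.023 × 1.63 / (√0.0057) = 0.4966.
Try y = 0.7 m: A R^(2/3) = 0.6794 — too large.
Try y = 0.462 m: A R^(2/3) = 0.3405 — too small.
Try y = 0.58 m: A R^(2/3) = 0.496 — close enough.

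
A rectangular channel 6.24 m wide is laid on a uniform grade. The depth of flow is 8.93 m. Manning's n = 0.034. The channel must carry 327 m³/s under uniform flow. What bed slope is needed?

S = 0.013

Flow area A = b·y = 6.24 × 8.93 = 55.72 m². Wetted perimeter P = b + 2y = 6.24 + 2×8.93 = 24.1 m.
Hydraulic radius R = A/P = 55.72/24.1 = 2.312 m.
From Manning's equation, S = [nQ / (1 A R^(2/3))]² = [0.034 × 327 / (1 × 55.72 × 2.312^(2/3))]² = 0.013.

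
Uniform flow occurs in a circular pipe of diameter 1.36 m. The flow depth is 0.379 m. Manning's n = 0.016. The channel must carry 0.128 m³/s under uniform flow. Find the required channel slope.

S = 0.000291

For a circular section of diameter D = 1.36 m at depth y = 0.379 m, the central angle is θ = 2 arccos(1 − 2y/D) = 2.224 rad. Then A = (D²/8)(θ − sin θ) = 0.3308 m² and P = Dθ/2 = 1.513 m.
Hydraulic radius R = A/P = 0.3308/1.513 = 0.2187 m.
From Manning's equation, S = [nQ / (1 A R^(2/3))]² = [0.016 × 0.128 / (1 × 0.3308 × 0.2187^(2/3))]² = 0.000291.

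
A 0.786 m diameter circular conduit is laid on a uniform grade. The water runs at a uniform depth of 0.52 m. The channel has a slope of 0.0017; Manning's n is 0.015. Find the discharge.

Q = 0.35 m³/s

For a circular section of diameter D = 0.786 m at depth y = 0.52 m, the central angle is θ = 2 arccos(1 − 2y/D) = 3.8 rad. Then A = (D²/8)(θ − sin θ) = 0.3407 m² and P = Dθ/2 = 1.493 m.
Hydraulic radius R = A/P = 0.3407/1.493 = 0.2281 m.
Manning's equation: Q = (1/n) A R^(2/3) S^(1/2) = (1/0.015) × 0.3407 × 0.2281^(2/3) × 0.0017^(1/2) = 0.35 m³/s.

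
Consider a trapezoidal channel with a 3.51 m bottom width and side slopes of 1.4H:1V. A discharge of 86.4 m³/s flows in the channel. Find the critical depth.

y_c = 2.77 m

At critical depth, Q² T / (g A³) = 1, i.e. A³/T = Q²/g = 86.4²/9.81 = 761.
Try y = 3.11 m: A³/T = 1197 — over.
Try y = 2.47 m: A³/T = 489 — short.
Try y = 2.77 m: A³/T = 760.8 — matches.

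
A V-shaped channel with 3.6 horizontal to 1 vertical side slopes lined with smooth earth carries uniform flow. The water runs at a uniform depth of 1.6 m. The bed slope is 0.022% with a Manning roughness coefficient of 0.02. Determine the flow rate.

Q = 5.75 m³/s

For a triangular section with side slope z = 3.6: A = zy² = 3.6×1.6² = 9.216 m²; P = 2y√(1+z²) = 2×1.6×3.736 = 11.96 m.
Hydraulic radius R = A/P = 9.216/11.96 = 0.7708 m.
Manning's equation: Q = (1/n) A R^(2/3) S^(1/2) = (1/0.02) × 9.216 × 0.7708^(2/3) × 0.00022^(1/2) = 5.75 m³/s.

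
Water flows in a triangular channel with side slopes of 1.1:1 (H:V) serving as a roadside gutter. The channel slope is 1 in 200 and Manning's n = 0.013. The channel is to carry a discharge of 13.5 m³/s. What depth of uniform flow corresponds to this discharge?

Manning's equation rearranged: A R^(2/3) = nQ / (1·√S) = 0.013 × 13.5 / (√0.005) = 2.482.
At y = 2.2 m: A R^(2/3) = 4.641 — high.
At y = 1.22 m: A R^(2/3) = 0.9634 — low.
At y = 1.74 m: A R^(2/3) = 2.483 — matches.

y_n = 1.74 m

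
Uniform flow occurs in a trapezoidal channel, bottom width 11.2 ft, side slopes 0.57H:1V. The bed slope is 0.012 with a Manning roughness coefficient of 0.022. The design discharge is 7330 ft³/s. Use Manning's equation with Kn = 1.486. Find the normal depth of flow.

Manning's equation rearranged: A R^(2/3) = nQ / (1.486·√S) = 0.022 × 7330 / (1.486 × √0.012) = 990.6.
Trying y = 10.8 ft: A R^(2/3) = 562.5 — too small.
Trying y = 17 ft: A R^(2/3) = 1306 — too large.
Trying y = 14.7 ft: A R^(2/3) = 991.1 — close enough.

y_n = 14.7 ft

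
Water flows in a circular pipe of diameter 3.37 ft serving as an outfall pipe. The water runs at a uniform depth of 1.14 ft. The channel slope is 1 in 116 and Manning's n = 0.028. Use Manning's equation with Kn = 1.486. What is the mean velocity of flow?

V = 3.64 ft/s

For a circular section of diameter D = 3.37 ft at depth y = 1.14 ft, the central angle is θ = 2 arccos(1 − 2y/D) = 2.483 rad. Then A = (D²/8)(θ − sin θ) = 2.656 ft² and P = Dθ/2 = 4.184 ft.
Hydraulic radius R = A/P = 2.656/4.184 = 0.6348 ft.
From Manning's equation, V = (1.486/n) R^(2/3) S^(1/2) = (1.486/0.028) × 0.6348^(2/3) × 0.008621^(1/2) = 3.64 ft/s.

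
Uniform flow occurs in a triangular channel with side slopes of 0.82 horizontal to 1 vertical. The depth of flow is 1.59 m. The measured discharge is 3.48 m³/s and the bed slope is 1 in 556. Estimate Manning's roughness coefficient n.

n = 0.016

For a triangular section with side slope z = 0.82: A = zy² = 0.82×1.59² = 2.073 m²; P = 2y√(1+z²) = 2×1.59×1.293 = 4.112 m.
Hydraulic radius R = A/P = 2.073/4.112 = 0.5041 m.
Rearranging Manning's equation: n = (1/Q) A R^(2/3) S^(1/2) = (1/3.48) × 2.073 × 0.5041^(2/3) × √0.001799 = 0.016.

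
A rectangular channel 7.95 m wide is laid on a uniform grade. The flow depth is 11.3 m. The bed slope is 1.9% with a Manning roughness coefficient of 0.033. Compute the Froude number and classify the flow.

Flow area A = b·y = 7.95 × 11.3 = 89.84 m². Wetted perimeter P = b + 2y = 7.95 + 2×11.3 = 30.55 m.
Hydraulic radius R = A/P = 89.84/30.55 = 2.941 m.
V = (1/n) R^(2/3) √S = (1/0.033) × 2.941^(2/3) × √0.019 = 8.573 m/s. Hydraulic depth D_h = A/T = 89.84/7.95 = 11.3 m.
Froude number Fr = V/√(g·D_h) = 8.573/√(9.81×11.3) = 0.814, which is less than 1, so the flow is subcritical.

subcritical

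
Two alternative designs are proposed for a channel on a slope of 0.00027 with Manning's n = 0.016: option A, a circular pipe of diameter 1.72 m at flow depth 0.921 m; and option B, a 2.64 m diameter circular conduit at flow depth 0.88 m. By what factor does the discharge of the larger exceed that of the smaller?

Channel A: For a circular section of diameter D = 1.72 m at depth y = 0.921 m, the central angle is θ = 2 arccos(1 − 2y/D) = 3.284 rad. Then A = (D²/8)(θ − sin θ) = 1.267 m² and P = Dθ/2 = 2.824 m. Hydraulic radius R = A/P = 1.267/2.824 = 0.4485 m. Q_A = (1/0.016)·1.267·0.4485^(2/3)·√0.00027 = 0.7622 m³/s.
Channel B: For a circular section of diameter D = 2.64 m at depth y = 0.88 m, the central angle is θ = 2 arccos(1 − 2y/D) = 2.462 rad. Then A = (D²/8)(θ − sin θ) = 1.597 m² and P = Dθ/2 = 3.25 m. Hydraulic radius R = A/P = 1.597/3.25 = 0.4915 m. Q_B = (1/0.016)·1.597·0.4915^(2/3)·√0.00027 = 1.022 m³/s.
The larger discharge is 1.022 m³/s and the smaller is 0.7622 m³/s; the ratio is 1.34.

1.34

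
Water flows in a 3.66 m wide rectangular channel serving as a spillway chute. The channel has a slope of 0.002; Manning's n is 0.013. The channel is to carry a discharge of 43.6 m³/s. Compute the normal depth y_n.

Manning's equation rearranged: A R^(2/3) = nQ / (1·√S) = 0.013 × 43.6 / (√0.002) = 12.67.
At y = 2.77 m: A R^(2/3) = 10.82 — low.
At y = 3.6 m: A R^(2/3) = 14.99 — high.
At y = 3.14 m: A R^(2/3) = 12.66 — ≈ 12.67.

y_n = 3.14 m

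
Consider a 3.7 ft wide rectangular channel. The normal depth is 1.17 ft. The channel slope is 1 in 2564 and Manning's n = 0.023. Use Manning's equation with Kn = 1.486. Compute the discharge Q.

Flow area A = b·y = 3.7 × 1.17 = 4.329 ft². Wetted perimeter P = b + 2y = 3.7 + 2×1.17 = 6.04 ft.
Hydraulic radius R = A/P = 4.329/6.04 = 0.7167 ft.
Manning's equation: Q = (1.486/n) A R^(2/3) S^(1/2) = (1.486/0.023) × 4.329 × 0.7167^(2/3) × 0.00039^(1/2) = 4.42 ft³/s.

Q = 4.42 ft³/s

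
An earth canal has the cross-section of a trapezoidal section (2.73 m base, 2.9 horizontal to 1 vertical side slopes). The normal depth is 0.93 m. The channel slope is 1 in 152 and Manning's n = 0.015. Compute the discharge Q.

Q = 19.4 m³/s

With bottom width b = 2.73 m and side slope z = 2.9: A = (b + zy)y = (2.73 + 2.9×0.93)×0.93 = 5.047 m²; P = b + 2y√(1+z²) = 2.73 + 2×0.93×3.068 = 8.436 m.
Hydraulic radius R = A/P = 5.047/8.436 = 0.5983 m.
Manning's equation: Q = (1/n) A R^(2/3) S^(1/2) = (1/0.015) × 5.047 × 0.5983^(2/3) × 0.006579^(1/2) = 19.4 m³/s.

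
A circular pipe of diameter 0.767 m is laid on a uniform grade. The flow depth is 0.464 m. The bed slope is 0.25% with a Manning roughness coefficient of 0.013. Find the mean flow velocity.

V = 1.38 m/s

For a circular section of diameter D = 0.767 m at depth y = 0.464 m, the central angle is θ = 2 arccos(1 − 2y/D) = 3.565 rad. Then A = (D²/8)(θ − sin θ) = 0.2923 m² and P = Dθ/2 = 1.367 m.
Hydraulic radius R = A/P = 0.2923/1.367 = 0.2138 m.
From Manning's equation, V = (1/n) R^(2/3) S^(1/2) = (1/0.013) × 0.2138^(2/3) × 0.0025^(1/2) = 1.38 m/s.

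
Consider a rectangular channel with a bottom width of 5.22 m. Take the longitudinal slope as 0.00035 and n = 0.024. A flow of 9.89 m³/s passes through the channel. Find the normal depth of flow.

y_n = 2.17 m

Manning's equation rearranged: A R^(2/3) = nQ / (1·√S) = 0.024 × 9.89 / (√0.00035) = 12.69.
Trying y = 2.47 m: A R^(2/3) = 15.11 — too large.
Trying y = 1.81 m: A R^(2/3) = 9.877 — too small.
Trying y = 2.17 m: A R^(2/3) = 12.68 — close enough.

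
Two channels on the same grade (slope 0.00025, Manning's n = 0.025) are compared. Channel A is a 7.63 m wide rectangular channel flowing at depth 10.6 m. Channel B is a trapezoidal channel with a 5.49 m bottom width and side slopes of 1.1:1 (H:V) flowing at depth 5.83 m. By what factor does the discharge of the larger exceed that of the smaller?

1.1

Channel A: Flow area A = b·y = 7.63 × 10.6 = 80.88 m². Wetted perimeter P = b + 2y = 7.63 + 2×10.6 = 28.83 m. Hydraulic radius R = A/P = 80.88/28.83 = 2.805 m. Q_A = (1/0.025)·80.88·2.805^(2/3)·√0.00025 = 101.7 m³/s.
Channel B: With bottom width b = 5.49 m and side slope z = 1.1: A = (b + zy)y = (5.49 + 1.1×5.83)×5.83 = 69.39 m²; P = b + 2y√(1+z²) = 5.49 + 2×5.83×1.487 = 22.82 m. Hydraulic radius R = A/P = 69.39/22.82 = 3.04 m. Q_B = (1/0.025)·69.39·3.04^(2/3)·√0.00025 = 92.11 m³/s.
The larger discharge is 101.7 m³/s and the smaller is 92.11 m³/s; the ratio is 1.1.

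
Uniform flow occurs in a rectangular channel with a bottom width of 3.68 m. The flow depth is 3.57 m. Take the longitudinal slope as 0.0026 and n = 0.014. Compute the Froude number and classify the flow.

subcritical

Flow area A = b·y = 3.68 × 3.57 = 13.14 m². Wetted perimeter P = b + 2y = 3.68 + 2×3.57 = 10.82 m.
Hydraulic radius R = A/P = 13.14/10.82 = 1.214 m.
V = (1/n) R^(2/3) √S = (1/0.014) × 1.214^(2/3) × √0.0026 = 4.145 m/s. Hydraulic depth D_h = A/T = 13.14/3.68 = 3.57 m.
Froude number Fr = V/√(g·D_h) = 4.145/√(9.81×3.57) = 0.7, which is less than 1, so the flow is subcritical.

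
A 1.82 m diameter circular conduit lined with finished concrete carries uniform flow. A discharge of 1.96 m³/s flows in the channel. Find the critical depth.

y_c = 0.678 m

At critical depth, Q² T / (g A³) = 1, i.e. A³/T = Q²/g = 1.96²/9.81 = 0.3916.
At y = 0.492 m: A³/T = 0.1132 — short.
At y = 0.678 m: A³/T = 0.3914 — close enough.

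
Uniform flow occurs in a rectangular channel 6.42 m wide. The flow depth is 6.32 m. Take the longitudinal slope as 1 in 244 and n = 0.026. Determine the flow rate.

Q = 165 m³/s

Flow area A = b·y = 6.42 × 6.32 = 40.57 m². Wetted perimeter P = b + 2y = 6.42 + 2×6.32 = 19.06 m.
Hydraulic radius R = A/P = 40.57/19.06 = 2.129 m.
Manning's equation: Q = (1/n) A R^(2/3) S^(1/2) = (1/0.026) × 40.57 × 2.129^(2/3) × 0.004098^(1/2) = 165 m³/s.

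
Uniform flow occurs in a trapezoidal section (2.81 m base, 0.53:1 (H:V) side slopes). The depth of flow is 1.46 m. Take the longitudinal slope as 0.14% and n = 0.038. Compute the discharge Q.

With bottom width b = 2.81 m and side slope z = 0.53: A = (b + zy)y = (2.81 + 0.53×1.46)×1.46 = 5.232 m²; P = b + 2y√(1+z²) = 2.81 + 2×1.46×1.132 = 6.115 m.
Hydraulic radius R = A/P = 5.232/6.115 = 0.8557 m.
Manning's equation: Q = (1/n) A R^(2/3) S^(1/2) = (1/0.038) × 5.232 × 0.8557^(2/3) × 0.0014^(1/2) = 4.64 m³/s.

Q = 4.64 m³/s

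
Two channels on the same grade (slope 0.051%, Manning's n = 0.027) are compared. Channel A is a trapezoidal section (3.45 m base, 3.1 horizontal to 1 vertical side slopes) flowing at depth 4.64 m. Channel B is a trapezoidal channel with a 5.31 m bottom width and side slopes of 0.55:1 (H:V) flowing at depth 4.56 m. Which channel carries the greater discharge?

Channel A: With bottom width b = 3.45 m and side slope z = 3.1: A = (b + zy)y = (3.45 + 3.1×4.64)×4.64 = 82.75 m²; P = b + 2y√(1+z²) = 3.45 + 2×4.64×3.257 = 33.68 m. Hydraulic radius R = A/P = 82.75/33.68 = 2.457 m. Q_A = (1/0.027)·82.75·2.457^(2/3)·√0.00051 = 126 m³/s.
Channel B: With bottom width b = 5.31 m and side slope z = 0.55: A = (b + zy)y = (5.31 + 0.55×4.56)×4.56 = 35.65 m²; P = b + 2y√(1+z²) = 5.31 + 2×4.56×1.141 = 15.72 m. Hydraulic radius R = A/P = 35.65/15.72 = 2.268 m. Q_B = (1/0.027)·35.65·2.268^(2/3)·√0.00051 = 51.47 m³/s.
Q_A = 126 m³/s vs Q_B = 51.47 m³/s, so channel A carries more.

channel A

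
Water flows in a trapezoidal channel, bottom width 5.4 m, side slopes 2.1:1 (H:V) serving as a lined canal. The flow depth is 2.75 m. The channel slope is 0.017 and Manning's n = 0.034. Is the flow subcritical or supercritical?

supercritical

With bottom width b = 5.4 m and side slope z = 2.1: A = (b + zy)y = (5.4 + 2.1×2.75)×2.75 = 30.73 m²; P = b + 2y√(1+z²) = 5.4 + 2×2.75×2.326 = 18.19 m.
Hydraulic radius R = A/P = 30.73/18.19 = 1.689 m.
V = (1/n) R^(2/3) √S = (1/0.034) × 1.689^(2/3) × √0.017 = 5.439 m/s. Hydraulic depth D_h = A/T = 30.73/16.95 = 1.813 m.
Froude number Fr = V/√(g·D_h) = 5.439/√(9.81×1.813) = 1.29, which is greater than 1, so the flow is supercritical.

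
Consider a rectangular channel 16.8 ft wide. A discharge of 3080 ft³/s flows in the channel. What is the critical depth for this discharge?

For a rectangular channel, critical depth y_c = (q²/g)^(1/3) where q = Q/b = 3080/16.8 = 183.3 ft²/s.
So y_c = (183.3²/32.2)^(1/3) = 10.1 ft.

y_c = 10.1 ft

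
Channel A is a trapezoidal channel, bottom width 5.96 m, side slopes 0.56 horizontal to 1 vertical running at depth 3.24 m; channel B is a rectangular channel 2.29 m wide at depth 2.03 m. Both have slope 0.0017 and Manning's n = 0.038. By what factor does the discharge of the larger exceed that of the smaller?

Channel A: With bottom width b = 5.96 m and side slope z = 0.56: A = (b + zy)y = (5.96 + 0.56×3.24)×3.24 = 25.19 m²; P = b + 2y√(1+z²) = 5.96 + 2×3.24×1.146 = 13.39 m. Hydraulic radius R = A/P = 25.19/13.39 = 1.882 m. Q_A = (1/0.038)·25.19·1.882^(2/3)·√0.0017 = 41.66 m³/s.
Channel B: Flow area A = b·y = 2.29 × 2.03 = 4.649 m². Wetted perimeter P = b + 2y = 2.29 + 2×2.03 = 6.35 m. Hydraulic radius R = A/P = 4.649/6.35 = 0.7321 m. Q_B = (1/0.038)·4.649·0.7321^(2/3)·√0.0017 = 4.097 m³/s.
The larger discharge is 41.66 m³/s and the smaller is 4.097 m³/s; the ratio is 10.2.

10.2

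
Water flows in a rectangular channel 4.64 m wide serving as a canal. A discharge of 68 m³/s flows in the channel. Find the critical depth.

y_c = 2.8 m

For a rectangular channel, critical depth y_c = (q²/g)^(1/3) where q = Q/b = 68/4.64 = 14.66 m²/s.
So y_c = (14.66²/9.81)^(1/3) = 2.8 m.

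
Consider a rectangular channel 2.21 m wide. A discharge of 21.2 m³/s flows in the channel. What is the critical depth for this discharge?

y_c = 2.11 m

For a rectangular channel, critical depth y_c = (q²/g)^(1/3) where q = Q/b = 21.2/2.21 = 9.593 m²/s.
So y_c = (9.593²/9.81)^(1/3) = 2.11 m.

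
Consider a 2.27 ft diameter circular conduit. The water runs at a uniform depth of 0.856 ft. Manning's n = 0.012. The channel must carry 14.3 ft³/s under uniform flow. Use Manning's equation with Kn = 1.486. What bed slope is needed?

For a circular section of diameter D = 2.27 ft at depth y = 0.856 ft, the central angle is θ = 2 arccos(1 − 2y/D) = 2.645 rad. Then A = (D²/8)(θ − sin θ) = 1.397 ft² and P = Dθ/2 = 3.002 ft.
Hydraulic radius R = A/P = 1.397/3.002 = 0.4652 ft.
From Manning's equation, S = [nQ / (1.486 A R^(2/3))]² = [0.012 × 14.3 / (1.486 × 1.397 × 0.4652^(2/3))]² = 0.019.

S = 0.019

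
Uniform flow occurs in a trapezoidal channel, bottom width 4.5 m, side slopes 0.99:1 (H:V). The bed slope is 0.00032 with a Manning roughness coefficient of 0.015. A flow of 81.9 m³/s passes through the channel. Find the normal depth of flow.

Manning's equation rearranged: A R^(2/3) = nQ / (1·√S) = 0.015 × 81.9 / (√0.00032) = 68.68.
Trying y = 3.01 m: A R^(2/3) = 32.52 — too small.
Trying y = 4.42 m: A R^(2/3) = 68.67 — matches.

y_n = 4.42 m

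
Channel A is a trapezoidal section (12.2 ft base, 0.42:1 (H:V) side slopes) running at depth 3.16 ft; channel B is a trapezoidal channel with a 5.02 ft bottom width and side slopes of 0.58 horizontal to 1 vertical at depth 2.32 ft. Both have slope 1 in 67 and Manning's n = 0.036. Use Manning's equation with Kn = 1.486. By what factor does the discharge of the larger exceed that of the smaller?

Channel A: With bottom width b = 12.2 ft and side slope z = 0.42: A = (b + zy)y = (12.2 + 0.42×3.16)×3.16 = 42.75 ft²; P = b + 2y√(1+z²) = 12.2 + 2×3.16×1.085 = 19.05 ft. Hydraulic radius R = A/P = 42.75/19.05 = 2.243 ft. Q_A = (1.486/0.036)·42.75·2.243^(2/3)·√0.01493 = 369.4 ft³/s.
Channel B: With bottom width b = 5.02 ft and side slope z = 0.58: A = (b + zy)y = (5.02 + 0.58×2.32)×2.32 = 14.77 ft²; P = b + 2y√(1+z²) = 5.02 + 2×2.32×1.156 = 10.38 ft. Hydraulic radius R = A/P = 14.77/10.38 = 1.422 ft. Q_B = (1.486/0.036)·14.77·1.422^(2/3)·√0.01493 = 94.19 ft³/s.
The larger discharge is 369.4 ft³/s and the smaller is 94.19 ft³/s; the ratio is 3.92.

3.92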